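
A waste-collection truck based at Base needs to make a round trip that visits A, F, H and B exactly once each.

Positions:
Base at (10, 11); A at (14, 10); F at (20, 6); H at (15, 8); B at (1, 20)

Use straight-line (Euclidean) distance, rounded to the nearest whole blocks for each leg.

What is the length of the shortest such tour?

Shortest round trip = 47 blocks.

Base→A→F→H→B→Base: 4+7+5+18+13 = 47
Base→A→F→B→H→Base: 4+7+24+18+6 = 59
Base→A→H→F→B→Base: 4+2+5+24+13 = 48
Base→A→H→B→F→Base: 4+2+18+24+11 = 59
Base→A→B→F→H→Base: 4+16+24+5+6 = 55
Base→A→B→H→F→Base: 4+16+18+5+11 = 54
Base→F→A→H→B→Base: 11+7+2+18+13 = 51
Base→F→A→B→H→Base: 11+7+16+18+6 = 58
Base→F→H→A→B→Base: 11+5+2+16+13 = 47
Base→F→B→A→H→Base: 11+24+16+2+6 = 59
Base→H→A→F→B→Base: 6+2+7+24+13 = 52
Base→H→F→A→B→Base: 6+5+7+16+13 = 47
The minimum is 47.
One optimal route: Base → A → F → H → B → Base (or its reverse).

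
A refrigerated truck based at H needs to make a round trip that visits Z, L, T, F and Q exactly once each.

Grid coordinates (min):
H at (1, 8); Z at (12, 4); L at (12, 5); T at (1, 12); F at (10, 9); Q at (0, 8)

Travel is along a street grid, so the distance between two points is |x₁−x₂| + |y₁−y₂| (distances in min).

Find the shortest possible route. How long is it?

H-Z-L-T-F-Q-H: 15+1+18+12+11+1 = 58
H-Z-L-T-Q-F-H: 15+1+18+5+11+10 = 60
H-Z-L-F-T-Q-H: 15+1+6+12+5+1 = 40
H-Z-L-F-Q-T-H: 15+1+6+11+5+4 = 42
H-Z-L-Q-T-F-H: 15+1+15+5+12+10 = 58
H-Z-L-Q-F-T-H: 15+1+15+11+12+4 = 58
H-Z-T-L-F-Q-H: 15+19+18+6+11+1 = 70
H-Z-T-L-Q-F-H: 15+19+18+15+11+10 = 88
H-Z-T-F-L-Q-H: 15+19+12+6+15+1 = 68
H-Z-T-F-Q-L-H: 15+19+12+11+15+14 = 86
H-Z-T-Q-L-F-H: 15+19+5+15+6+10 = 70
H-Z-T-Q-F-L-H: 15+19+5+11+6+14 = 70
H-Z-F-L-T-Q-H: 15+7+6+18+5+1 = 52
H-Z-F-L-Q-T-H: 15+7+6+15+5+4 = 52
… (46 more)
The minimum is 40.
One optimal route: H → Z → L → F → T → Q → H (or its reverse).

40 min — the shortest possible round trip.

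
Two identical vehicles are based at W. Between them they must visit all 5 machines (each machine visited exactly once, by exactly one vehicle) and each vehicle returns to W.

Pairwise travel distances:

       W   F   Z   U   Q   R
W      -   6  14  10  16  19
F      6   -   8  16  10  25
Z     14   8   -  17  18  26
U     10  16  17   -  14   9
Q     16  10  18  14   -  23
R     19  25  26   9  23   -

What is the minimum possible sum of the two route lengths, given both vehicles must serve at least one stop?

Try each way of splitting the stops between the two vehicles (each non-empty) and, for each split, find the best tour for each vehicle:
  {F} + {Z, U, Q, R}: 12 + 74 = 86
  {Z} + {F, U, Q, R}: 28 + 58 = 86
  {F, Z} + {U, Q, R}: 28 + 58 = 86
  {U} + {F, Z, Q, R}: 20 + 74 = 94
  {F, U} + {Z, Q, R}: 32 + 74 = 106
  {Z, U} + {F, Q, R}: 41 + 58 = 99
  … (15 splits in total)
Best: vehicle 1 W → F → W = 12; vehicle 2 W → Z → Q → U → R → W = 74; combined 86.

86 — the smallest possible combined total.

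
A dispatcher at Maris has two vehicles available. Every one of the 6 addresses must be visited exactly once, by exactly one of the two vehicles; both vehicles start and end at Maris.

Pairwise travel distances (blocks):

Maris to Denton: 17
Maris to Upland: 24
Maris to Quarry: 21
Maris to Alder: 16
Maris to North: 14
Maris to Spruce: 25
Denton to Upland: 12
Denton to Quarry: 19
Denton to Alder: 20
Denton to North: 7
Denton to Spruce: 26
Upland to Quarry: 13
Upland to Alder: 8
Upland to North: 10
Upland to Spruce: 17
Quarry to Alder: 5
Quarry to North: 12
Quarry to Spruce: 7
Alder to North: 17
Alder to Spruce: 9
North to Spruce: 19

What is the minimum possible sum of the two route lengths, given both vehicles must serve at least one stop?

Try each way of splitting the stops between the two vehicles (each non-empty) and, for each split, find the best tour for each vehicle:
  {Denton} + {Upland, Quarry, Alder, North, Spruce}: 34 + 69 = 103
  {Upland} + {Denton, Quarry, Alder, North, Spruce}: 48 + 68 = 116
  {Denton, Upland} + {Quarry, Alder, North, Spruce}: 53 + 58 = 111
  {Quarry} + {Denton, Upland, Alder, North, Spruce}: 42 + 75 = 117
  {Denton, Quarry} + {Upland, Alder, North, Spruce}: 57 + 66 = 123
  {Upland, Quarry} + {Denton, Alder, North, Spruce}: 58 + 68 = 126
  … (31 splits in total)
  {North} + {Denton, Upland, Quarry, Alder, Spruce}: 28 + 74 = 102  ← best
Best: vehicle 1 Maris → North → Maris = 28; vehicle 2 Maris → Denton → Upland → Quarry → Spruce → Alder → Maris = 74; combined 102.

102 blocks — the smallest possible combined total.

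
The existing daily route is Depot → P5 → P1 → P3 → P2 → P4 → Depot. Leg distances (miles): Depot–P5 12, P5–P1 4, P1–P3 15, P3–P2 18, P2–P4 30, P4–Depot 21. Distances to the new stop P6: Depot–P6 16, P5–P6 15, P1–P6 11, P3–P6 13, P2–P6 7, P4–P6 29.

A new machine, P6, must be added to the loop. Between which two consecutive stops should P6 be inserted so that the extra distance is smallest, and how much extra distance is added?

Insertion cost between consecutive stops i–j is d(i,P6) + d(P6,j) − d(i,j):
  between Depot and P5: 16 + 15 − 12 = 19
  between P5 and P1: 15 + 11 − 4 = 22
  between P1 and P3: 11 + 13 − 15 = 9
  between P3 and P2: 13 + 7 − 18 = 2
  between P2 and P4: 7 + 29 − 30 = 6
  between P4 and Depot: 29 + 16 − 21 = 24
Cheapest insertion is between P3 and P2, adding 2.
New total = 100 + 2 = 102.

Minimum extra distance: 2 miles, inserting P6 between P3 and P2.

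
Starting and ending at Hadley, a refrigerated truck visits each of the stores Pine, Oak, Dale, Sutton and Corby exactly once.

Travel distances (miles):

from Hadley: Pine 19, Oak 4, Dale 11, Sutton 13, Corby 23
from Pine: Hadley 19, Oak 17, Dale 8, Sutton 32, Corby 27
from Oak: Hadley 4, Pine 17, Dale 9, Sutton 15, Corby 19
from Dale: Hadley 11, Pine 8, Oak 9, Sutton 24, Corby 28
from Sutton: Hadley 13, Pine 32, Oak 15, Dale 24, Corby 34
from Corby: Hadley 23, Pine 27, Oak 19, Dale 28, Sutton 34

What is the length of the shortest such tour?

Shortest round trip = 93 miles.

There are 60 distinct closed tours to check (reversals are equivalent).
Hadley → Pine → Oak → Dale → Sutton → Corby → Hadley: 19+17+9+24+34+23 = 126
Hadley → Pine → Oak → Dale → Corby → Sutton → Hadley: 19+17+9+28+34+13 = 120
Hadley → Pine → Oak → Sutton → Dale → Corby → Hadley: 19+17+15+24+28+23 = 126
Hadley → Pine → Oak → Sutton → Corby → Dale → Hadley: 19+17+15+34+28+11 = 124
Hadley → Pine → Oak → Corby → Dale → Sutton → Hadley: 19+17+19+28+24+13 = 120
Hadley → Pine → Oak → Corby → Sutton → Dale → Hadley: 19+17+19+34+24+11 = 124
Hadley → Pine → Dale → Oak → Sutton → Corby → Hadley: 19+8+9+15+34+23 = 108
Hadley → Pine → Dale → Oak → Corby → Sutton → Hadley: 19+8+9+19+34+13 = 102
Hadley → Pine → Dale → Sutton → Oak → Corby → Hadley: 19+8+24+15+19+23 = 108
Hadley → Pine → Dale → Sutton → Corby → Oak → Hadley: 19+8+24+34+19+4 = 108
Hadley → Pine → Dale → Corby → Oak → Sutton → Hadley: 19+8+28+19+15+13 = 102
Hadley → Pine → Dale → Corby → Sutton → Oak → Hadley: 19+8+28+34+15+4 = 108
Hadley → Pine → Sutton → Oak → Dale → Corby → Hadley: 19+32+15+9+28+23 = 126
Hadley → Pine → Sutton → Oak → Corby → Dale → Hadley: 19+32+15+19+28+11 = 124
… (46 more)
Hadley → Dale → Pine → Corby → Oak → Sutton → Hadley: 11+8+27+19+15+13 = 93  ← best
The minimum is 93.
One optimal route: Hadley → Dale → Pine → Corby → Oak → Sutton → Hadley (or its reverse).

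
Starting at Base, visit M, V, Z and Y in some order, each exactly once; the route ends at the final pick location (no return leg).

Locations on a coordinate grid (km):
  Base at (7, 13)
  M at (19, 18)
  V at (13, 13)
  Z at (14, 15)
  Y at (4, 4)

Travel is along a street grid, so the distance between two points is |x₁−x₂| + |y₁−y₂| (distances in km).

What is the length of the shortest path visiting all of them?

41 km — the minimum one-way total.

There are 4! = 24 possible orderings.
Base → M → V → Z → Y: 17+11+3+21 = 52
Base → M → V → Y → Z: 17+11+18+21 = 67
Base → M → Z → V → Y: 17+8+3+18 = 46
Base → M → Z → Y → V: 17+8+21+18 = 64
Base → M → Y → V → Z: 17+29+18+3 = 67
Base → M → Y → Z → V: 17+29+21+3 = 70
Base → V → M → Z → Y: 6+11+8+21 = 46
Base → V → M → Y → Z: 6+11+29+21 = 67
Base → V → Z → M → Y: 6+3+8+29 = 46
Base → V → Z → Y → M: 6+3+21+29 = 59
Base → V → Y → M → Z: 6+18+29+8 = 61
Base → V → Y → Z → M: 6+18+21+8 = 53
Base → Z → M → V → Y: 9+8+11+18 = 46
Base → Z → M → Y → V: 9+8+29+18 = 64
… (10 more)
Base → Y → V → Z → M: 12+18+3+8 = 41  ← best
The minimum is 41.
One shortest path: Base → Y → V → Z → M.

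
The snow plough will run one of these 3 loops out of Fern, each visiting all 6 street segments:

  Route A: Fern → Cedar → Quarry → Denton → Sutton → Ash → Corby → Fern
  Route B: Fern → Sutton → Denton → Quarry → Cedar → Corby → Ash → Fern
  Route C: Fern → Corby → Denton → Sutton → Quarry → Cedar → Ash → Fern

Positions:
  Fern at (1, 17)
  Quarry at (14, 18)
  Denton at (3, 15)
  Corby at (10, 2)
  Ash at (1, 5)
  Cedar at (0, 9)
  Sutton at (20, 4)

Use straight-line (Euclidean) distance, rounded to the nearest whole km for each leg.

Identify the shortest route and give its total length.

Route A: 8 + 17 + 11 + 20 + 19 + 9 + 17 = 101
Route B: 23 + 20 + 11 + 17 + 12 + 9 + 12 = 104
Route C: 17 + 15 + 20 + 15 + 17 + 4 + 12 = 100

100 km — Route C is the shortest.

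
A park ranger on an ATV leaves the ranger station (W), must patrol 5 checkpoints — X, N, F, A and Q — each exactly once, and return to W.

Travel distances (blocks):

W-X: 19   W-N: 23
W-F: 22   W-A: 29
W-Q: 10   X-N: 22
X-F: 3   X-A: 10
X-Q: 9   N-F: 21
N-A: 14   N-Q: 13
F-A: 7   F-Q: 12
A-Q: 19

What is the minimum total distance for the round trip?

Minimum total distance: 66 blocks.

W→X→N→F→A→Q→W: 19+22+21+7+19+10 = 98
W→X→N→F→Q→A→W: 19+22+21+12+19+29 = 122
W→X→N→A→F→Q→W: 19+22+14+7+12+10 = 84
W→X→N→A→Q→F→W: 19+22+14+19+12+22 = 108
W→X→N→Q→F→A→W: 19+22+13+12+7+29 = 102
W→X→N→Q→A→F→W: 19+22+13+19+7+22 = 102
W→X→F→N→A→Q→W: 19+3+21+14+19+10 = 86
W→X→F→N→Q→A→W: 19+3+21+13+19+29 = 104
W→X→F→A→N→Q→W: 19+3+7+14+13+10 = 66
W→X→F→A→Q→N→W: 19+3+7+19+13+23 = 84
W→X→F→Q→N→A→W: 19+3+12+13+14+29 = 90
W→X→F→Q→A→N→W: 19+3+12+19+14+23 = 90
W→X→A→N→F→Q→W: 19+10+14+21+12+10 = 86
W→X→A→N→Q→F→W: 19+10+14+13+12+22 = 90
… (46 more)
The minimum is 66.
One optimal route: W → X → F → A → N → Q → W (or its reverse).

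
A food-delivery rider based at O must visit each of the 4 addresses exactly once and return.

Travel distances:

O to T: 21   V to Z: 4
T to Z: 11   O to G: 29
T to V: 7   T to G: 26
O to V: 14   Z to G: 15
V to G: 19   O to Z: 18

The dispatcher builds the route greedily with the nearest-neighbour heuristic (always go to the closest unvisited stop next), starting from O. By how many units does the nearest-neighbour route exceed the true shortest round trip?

The nearest-neighbour route is 8 longer than optimal.

From O: V=14, Z=18, T=21, G=29 → choose V (14).
From V: Z=4, T=7, G=19 → choose Z (4).
From Z: T=11, G=15 → choose T (11).
From T: G=26 → choose G (26).
NN route O → V → Z → T → G → O costs 84.
Optimal: O → T → V → Z → G → O costs 76 (by enumerating all 12 distinct tours).
Excess = 84 − 76 = 8.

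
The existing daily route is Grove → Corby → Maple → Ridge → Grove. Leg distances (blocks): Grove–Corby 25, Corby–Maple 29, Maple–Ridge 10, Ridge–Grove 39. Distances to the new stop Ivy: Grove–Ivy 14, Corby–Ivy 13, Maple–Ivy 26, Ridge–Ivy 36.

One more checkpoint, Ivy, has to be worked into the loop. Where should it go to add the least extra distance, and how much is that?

Insertion cost between consecutive stops i–j is d(i,Ivy) + d(Ivy,j) − d(i,j):
  between Grove and Corby: 14 + 13 − 25 = 2
  between Corby and Maple: 13 + 26 − 29 = 10
  between Maple and Ridge: 26 + 36 − 10 = 52
  between Ridge and Grove: 36 + 14 − 39 = 11
Cheapest insertion is between Grove and Corby, adding 2.
New total = 103 + 2 = 105.

Adding 2 blocks by placing Ivy on the Grove–Corby leg.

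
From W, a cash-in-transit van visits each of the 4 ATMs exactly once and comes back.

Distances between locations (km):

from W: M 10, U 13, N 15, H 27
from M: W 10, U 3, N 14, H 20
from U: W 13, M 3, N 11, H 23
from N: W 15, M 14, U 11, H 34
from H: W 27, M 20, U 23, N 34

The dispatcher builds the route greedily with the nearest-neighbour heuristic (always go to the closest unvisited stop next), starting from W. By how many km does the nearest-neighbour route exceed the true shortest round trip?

9 km longer than the optimal tour.

From W: M=10, U=13, N=15, H=27 → choose M (10).
From M: U=3, N=14, H=20 → choose U (3).
From U: N=11, H=23 → choose N (11).
From N: H=34 → choose H (34).
NN route W → M → U → N → H → W costs 85.
Optimal: W → N → U → M → H → W costs 76 (by enumerating all 12 distinct tours).
Excess = 85 − 76 = 9.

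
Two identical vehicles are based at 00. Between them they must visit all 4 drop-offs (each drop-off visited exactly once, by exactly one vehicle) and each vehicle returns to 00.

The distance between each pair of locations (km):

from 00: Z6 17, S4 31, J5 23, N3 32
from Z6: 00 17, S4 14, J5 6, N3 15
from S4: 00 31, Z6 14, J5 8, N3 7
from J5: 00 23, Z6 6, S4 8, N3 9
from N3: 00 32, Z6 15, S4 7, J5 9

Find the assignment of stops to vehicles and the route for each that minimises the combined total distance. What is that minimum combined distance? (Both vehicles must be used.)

104 km — the smallest possible combined total.

Check every non-empty split of the stops between the two vehicles; for each half take its own optimal tour:
  {Z6} + {S4, J5, N3}: 34 + 70 = 104
  {S4} + {Z6, J5, N3}: 62 + 64 = 126
  {Z6, S4} + {J5, N3}: 62 + 64 = 126
  {J5} + {Z6, S4, N3}: 46 + 70 = 116
  {Z6, J5} + {S4, N3}: 46 + 70 = 116
  {S4, J5} + {Z6, N3}: 62 + 64 = 126
  … (7 splits in total)
Best: vehicle 1 00 → Z6 → 00 = 34; vehicle 2 00 → S4 → N3 → J5 → 00 = 70; combined 104.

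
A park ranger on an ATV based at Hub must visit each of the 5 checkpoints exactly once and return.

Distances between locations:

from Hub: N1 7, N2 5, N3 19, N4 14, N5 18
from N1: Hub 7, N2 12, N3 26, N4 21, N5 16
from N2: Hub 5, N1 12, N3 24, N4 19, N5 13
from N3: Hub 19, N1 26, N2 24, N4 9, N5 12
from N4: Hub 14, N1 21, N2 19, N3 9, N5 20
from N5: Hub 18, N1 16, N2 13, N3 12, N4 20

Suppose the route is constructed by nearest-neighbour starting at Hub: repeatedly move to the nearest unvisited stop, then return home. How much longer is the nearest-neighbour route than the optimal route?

Excess over optimum: 1.

From Hub: N2=5, N1=7, N4=14, N5=18, N3=19 → choose N2 (5).
From N2: N1=12, N5=13, N4=19, N3=24 → choose N1 (12).
From N1: N5=16, N4=21, N3=26 → choose N5 (16).
From N5: N3=12, N4=20 → choose N3 (12).
From N3: N4=9 → choose N4 (9).
NN route Hub → N2 → N1 → N5 → N3 → N4 → Hub costs 68.
Optimal: Hub → N1 → N2 → N5 → N3 → N4 → Hub costs 67 (by enumerating all 60 distinct tours).
Excess = 68 − 67 = 1.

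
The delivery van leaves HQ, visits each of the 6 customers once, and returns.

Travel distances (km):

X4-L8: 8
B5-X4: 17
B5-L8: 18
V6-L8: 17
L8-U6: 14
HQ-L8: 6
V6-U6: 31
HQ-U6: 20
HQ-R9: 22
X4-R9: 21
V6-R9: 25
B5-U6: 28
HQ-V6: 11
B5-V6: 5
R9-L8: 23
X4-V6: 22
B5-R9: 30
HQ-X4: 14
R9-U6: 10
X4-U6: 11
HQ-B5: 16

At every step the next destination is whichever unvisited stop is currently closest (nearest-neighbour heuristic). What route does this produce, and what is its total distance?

Total distance 81 km via the nearest-neighbour route HQ → L8 → X4 → U6 → R9 → V6 → B5 → HQ.

At HQ the remaining stops are L8 6, V6 11, X4 14, B5 16, U6 20, R9 22; go to L8.
At L8 the remaining stops are X4 8, U6 14, V6 17, B5 18, R9 23; go to X4.
At X4 the remaining stops are U6 11, B5 17, R9 21, V6 22; go to U6.
At U6 the remaining stops are R9 10, B5 28, V6 31; go to R9.
At R9 the remaining stops are V6 25, B5 30; go to V6.
At V6 the remaining stops are B5 5; go to B5.
Return B5→HQ: 16.
Total = 6 + 8 + 11 + 10 + 25 + 5 + 16 = 81.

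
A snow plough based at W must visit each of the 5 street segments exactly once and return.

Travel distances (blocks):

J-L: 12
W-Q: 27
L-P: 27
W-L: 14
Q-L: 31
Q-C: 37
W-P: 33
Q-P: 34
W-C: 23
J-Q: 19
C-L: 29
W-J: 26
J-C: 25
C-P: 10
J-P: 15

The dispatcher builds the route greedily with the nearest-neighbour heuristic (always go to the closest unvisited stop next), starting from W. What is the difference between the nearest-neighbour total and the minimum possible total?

Excess over optimum: 3 blocks.

From W: L=14, C=23, J=26, Q=27, P=33 → choose L (14).
From L: J=12, P=27, C=29, Q=31 → choose J (12).
From J: P=15, Q=19, C=25 → choose P (15).
From P: C=10, Q=34 → choose C (10).
From C: Q=37 → choose Q (37).
NN route W → L → J → P → C → Q → W costs 115.
Optimal: W → C → P → J → Q → L → W costs 112 (by enumerating all 60 distinct tours).
Excess = 115 − 112 = 3.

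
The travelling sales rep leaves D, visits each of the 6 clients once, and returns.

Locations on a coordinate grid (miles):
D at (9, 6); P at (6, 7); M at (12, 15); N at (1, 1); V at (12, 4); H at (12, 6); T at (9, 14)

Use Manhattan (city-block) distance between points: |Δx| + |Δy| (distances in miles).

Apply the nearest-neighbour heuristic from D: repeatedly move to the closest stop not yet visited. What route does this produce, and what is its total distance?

Total distance 66 miles via the nearest-neighbour route D → H → V → P → T → M → N → D.

From D: distances to unvisited — H=3, P=4, V=5, T=8, M=12, N=13. Nearest is H (3).
From H: distances to unvisited — V=2, P=7, M=9, T=11, N=16. Nearest is V (2).
From V: distances to unvisited — P=9, M=11, T=13, N=14. Nearest is P (9).
From P: distances to unvisited — T=10, N=11, M=14. Nearest is T (10).
From T: distances to unvisited — M=4, N=21. Nearest is M (4).
From M: distances to unvisited — N=25. Nearest is N (25).
Return N→D: 13.
Total = 3 + 2 + 9 + 10 + 4 + 25 + 13 = 66.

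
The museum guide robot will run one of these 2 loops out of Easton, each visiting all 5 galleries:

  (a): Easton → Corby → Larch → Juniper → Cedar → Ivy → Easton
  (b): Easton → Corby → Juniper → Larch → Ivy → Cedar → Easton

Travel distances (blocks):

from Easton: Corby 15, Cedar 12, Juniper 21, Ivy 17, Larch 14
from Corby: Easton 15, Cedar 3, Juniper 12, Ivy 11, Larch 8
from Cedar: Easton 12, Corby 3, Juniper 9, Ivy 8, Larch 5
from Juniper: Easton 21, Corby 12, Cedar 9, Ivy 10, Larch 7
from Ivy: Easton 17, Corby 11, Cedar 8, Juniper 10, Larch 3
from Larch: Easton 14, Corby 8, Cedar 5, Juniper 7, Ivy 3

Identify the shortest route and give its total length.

57 blocks — (b) is the shortest.

(a): 15 + 8 + 7 + 9 + 8 + 17 = 64
(b): 15 + 12 + 7 + 3 + 8 + 12 = 57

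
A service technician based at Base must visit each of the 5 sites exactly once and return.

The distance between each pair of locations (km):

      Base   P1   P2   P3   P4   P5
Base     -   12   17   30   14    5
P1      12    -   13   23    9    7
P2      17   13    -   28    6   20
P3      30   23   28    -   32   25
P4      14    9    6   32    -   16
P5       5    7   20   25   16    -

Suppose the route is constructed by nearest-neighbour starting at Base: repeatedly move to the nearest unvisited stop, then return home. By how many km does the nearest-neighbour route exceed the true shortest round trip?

The nearest-neighbour route is 2 km longer than optimal.

From Base: P5=5, P1=12, P4=14, P2=17, P3=30 → choose P5 (5).
From P5: P1=7, P4=16, P2=20, P3=25 → choose P1 (7).
From P1: P4=9, P2=13, P3=23 → choose P4 (9).
From P4: P2=6, P3=32 → choose P2 (6).
From P2: P3=28 → choose P3 (28).
NN route Base → P5 → P1 → P4 → P2 → P3 → Base costs 85.
Optimal: Base → P4 → P2 → P3 → P1 → P5 → Base costs 83 (by enumerating all 60 distinct tours).
Excess = 85 − 83 = 2.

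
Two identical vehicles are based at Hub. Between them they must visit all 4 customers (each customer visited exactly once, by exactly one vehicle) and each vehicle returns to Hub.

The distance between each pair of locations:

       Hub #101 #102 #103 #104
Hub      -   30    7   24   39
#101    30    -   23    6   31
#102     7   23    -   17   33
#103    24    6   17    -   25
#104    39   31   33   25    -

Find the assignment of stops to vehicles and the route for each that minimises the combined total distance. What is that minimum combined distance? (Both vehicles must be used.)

114 — the smallest possible combined total.

There are 2^3 − 1 = 7 ways to divide the 4 stops into two non-empty groups. For each, the best each vehicle can do is its own shortest tour through its group:
  {#101} + {#102, #103, #104}: 60 + 88 = 148
  {#102} + {#101, #103, #104}: 14 + 100 = 114
  {#101, #102} + {#103, #104}: 60 + 88 = 148
  {#103} + {#101, #102, #104}: 48 + 100 = 148
  {#101, #103} + {#102, #104}: 60 + 79 = 139
  {#102, #103} + {#101, #104}: 48 + 100 = 148
  … (7 splits in total)
Best: vehicle 1 Hub → #102 → Hub = 14; vehicle 2 Hub → #101 → #103 → #104 → Hub = 100; combined 114.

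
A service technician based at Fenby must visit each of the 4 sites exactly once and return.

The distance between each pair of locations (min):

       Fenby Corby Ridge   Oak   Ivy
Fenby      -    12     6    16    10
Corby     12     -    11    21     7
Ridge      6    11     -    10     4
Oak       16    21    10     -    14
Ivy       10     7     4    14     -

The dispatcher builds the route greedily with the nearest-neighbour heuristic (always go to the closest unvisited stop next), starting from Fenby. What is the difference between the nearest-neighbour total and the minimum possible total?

Excess over optimum: 5 min.

From Fenby: Ridge=6, Ivy=10, Corby=12, Oak=16 → choose Ridge (6).
From Ridge: Ivy=4, Oak=10, Corby=11 → choose Ivy (4).
From Ivy: Corby=7, Oak=14 → choose Corby (7).
From Corby: Oak=21 → choose Oak (21).
NN route Fenby → Ridge → Ivy → Corby → Oak → Fenby costs 54.
Optimal: Fenby → Corby → Ivy → Ridge → Oak → Fenby costs 49 (by enumerating all 12 distinct tours).
Excess = 54 − 49 = 5.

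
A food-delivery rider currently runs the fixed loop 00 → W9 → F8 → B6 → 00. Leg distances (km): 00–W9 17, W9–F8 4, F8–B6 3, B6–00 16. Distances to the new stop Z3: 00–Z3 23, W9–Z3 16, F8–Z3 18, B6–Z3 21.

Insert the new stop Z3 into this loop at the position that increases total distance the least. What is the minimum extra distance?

Insertion cost between consecutive stops i–j is d(i,Z3) + d(Z3,j) − d(i,j):
  between 00 and W9: 23 + 16 − 17 = 22
  between W9 and F8: 16 + 18 − 4 = 30
  between F8 and B6: 18 + 21 − 3 = 36
  between B6 and 00: 21 + 23 − 16 = 28
Cheapest insertion is between 00 and W9, adding 22.
New total = 40 + 22 = 62.

Adding 22 km by placing Z3 on the 00–W9 leg.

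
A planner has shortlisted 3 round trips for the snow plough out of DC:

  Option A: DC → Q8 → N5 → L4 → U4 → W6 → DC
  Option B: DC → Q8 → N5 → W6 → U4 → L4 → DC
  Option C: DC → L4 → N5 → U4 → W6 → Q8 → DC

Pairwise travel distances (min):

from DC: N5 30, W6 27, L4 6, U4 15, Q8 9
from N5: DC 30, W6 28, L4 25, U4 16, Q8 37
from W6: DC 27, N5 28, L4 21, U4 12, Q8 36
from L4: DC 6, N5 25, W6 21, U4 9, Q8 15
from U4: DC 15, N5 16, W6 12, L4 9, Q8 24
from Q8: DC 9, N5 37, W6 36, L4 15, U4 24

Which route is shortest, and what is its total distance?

101 min — Option B is the shortest.

Option A: 9 + 37 + 25 + 9 + 12 + 27 = 119
Option B: 9 + 37 + 28 + 12 + 9 + 6 = 101
Option C: 6 + 25 + 16 + 12 + 36 + 9 = 104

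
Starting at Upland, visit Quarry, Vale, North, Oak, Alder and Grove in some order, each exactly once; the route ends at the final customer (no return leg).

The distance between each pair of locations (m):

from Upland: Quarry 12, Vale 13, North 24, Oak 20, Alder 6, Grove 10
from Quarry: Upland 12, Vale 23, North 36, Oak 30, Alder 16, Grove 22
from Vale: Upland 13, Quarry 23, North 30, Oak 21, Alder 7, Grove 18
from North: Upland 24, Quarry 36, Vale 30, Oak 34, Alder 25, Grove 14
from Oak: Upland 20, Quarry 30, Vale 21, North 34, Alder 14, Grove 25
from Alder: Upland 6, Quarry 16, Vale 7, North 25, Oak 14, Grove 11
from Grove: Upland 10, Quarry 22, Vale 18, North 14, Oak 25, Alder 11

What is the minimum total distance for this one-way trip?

There are 6! = 720 possible orderings.
Upland→Quarry→Vale→North→Oak→Alder→Grove: 12+23+30+34+14+11 = 124
Upland→Quarry→Vale→North→Oak→Grove→Alder: 12+23+30+34+25+11 = 135
Upland→Quarry→Vale→North→Alder→Oak→Grove: 12+23+30+25+14+25 = 129
Upland→Quarry→Vale→North→Alder→Grove→Oak: 12+23+30+25+11+25 = 126
Upland→Quarry→Vale→North→Grove→Oak→Alder: 12+23+30+14+25+14 = 118
Upland→Quarry→Vale→North→Grove→Alder→Oak: 12+23+30+14+11+14 = 104
Upland→Quarry→Vale→Oak→North→Alder→Grove: 12+23+21+34+25+11 = 126
Upland→Quarry→Vale→Oak→North→Grove→Alder: 12+23+21+34+14+11 = 115
… (712 more)
Upland→Quarry→Vale→Oak→Alder→Grove→North: 12+23+21+14+11+14 = 95  ← best
The minimum is 95.
One shortest path: Upland → Quarry → Vale → Oak → Alder → Grove → North.

Shortest open route: 95 m.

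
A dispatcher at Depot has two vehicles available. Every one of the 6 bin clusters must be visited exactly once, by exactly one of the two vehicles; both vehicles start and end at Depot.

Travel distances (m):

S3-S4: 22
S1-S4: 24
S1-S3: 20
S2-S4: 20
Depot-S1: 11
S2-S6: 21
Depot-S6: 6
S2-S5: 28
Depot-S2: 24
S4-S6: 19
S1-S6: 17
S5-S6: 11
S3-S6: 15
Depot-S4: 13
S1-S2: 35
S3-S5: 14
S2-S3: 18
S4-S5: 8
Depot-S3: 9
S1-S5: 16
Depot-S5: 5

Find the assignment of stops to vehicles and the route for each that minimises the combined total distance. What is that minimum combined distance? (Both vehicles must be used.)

Try each way of splitting the stops between the two vehicles (each non-empty) and, for each split, find the best tour for each vehicle:
  {S1} + {S2, S3, S4, S5, S6}: 22 + 72 = 94
  {S2} + {S1, S3, S4, S5, S6}: 48 + 78 = 126
  {S1, S2} + {S3, S4, S5, S6}: 70 + 56 = 126
  {S3} + {S1, S2, S4, S5, S6}: 18 + 82 = 100
  {S1, S3} + {S2, S4, S5, S6}: 40 + 60 = 100
  {S2, S3} + {S1, S4, S5, S6}: 51 + 60 = 111
  … (31 splits in total)
Best: vehicle 1 Depot → S1 → Depot = 22; vehicle 2 Depot → S3 → S2 → S4 → S5 → S6 → Depot = 72; combined 94.

Minimum combined distance: 94 m.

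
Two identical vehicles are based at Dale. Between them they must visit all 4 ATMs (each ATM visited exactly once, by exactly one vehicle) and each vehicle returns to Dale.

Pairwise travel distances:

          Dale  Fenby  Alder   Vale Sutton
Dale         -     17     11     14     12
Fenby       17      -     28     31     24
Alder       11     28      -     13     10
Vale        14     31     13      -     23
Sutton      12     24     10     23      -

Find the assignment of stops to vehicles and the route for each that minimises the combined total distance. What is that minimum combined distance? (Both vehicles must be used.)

Check every non-empty split of the stops between the two vehicles; for each half take its own optimal tour:
  {Fenby} + {Alder, Vale, Sutton}: 34 + 49 = 83
  {Alder} + {Fenby, Vale, Sutton}: 22 + 78 = 100
  {Fenby, Alder} + {Vale, Sutton}: 56 + 49 = 105
  {Vale} + {Fenby, Alder, Sutton}: 28 + 62 = 90
  {Fenby, Vale} + {Alder, Sutton}: 62 + 33 = 95
  {Alder, Vale} + {Fenby, Sutton}: 38 + 53 = 91
  … (7 splits in total)
Best: vehicle 1 Dale → Fenby → Dale = 34; vehicle 2 Dale → Vale → Alder → Sutton → Dale = 49; combined 83.

Minimum combined distance: 83.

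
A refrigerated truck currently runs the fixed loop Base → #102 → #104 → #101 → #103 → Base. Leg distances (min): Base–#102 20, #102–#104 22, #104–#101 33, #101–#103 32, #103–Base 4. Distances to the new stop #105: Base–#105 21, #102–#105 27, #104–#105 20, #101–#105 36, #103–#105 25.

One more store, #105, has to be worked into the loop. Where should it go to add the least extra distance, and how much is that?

Insertion cost between consecutive stops i–j is d(i,#105) + d(#105,j) − d(i,j):
  between Base and #102: 21 + 27 − 20 = 28
  between #102 and #104: 27 + 20 − 22 = 25
  between #104 and #101: 20 + 36 − 33 = 23
  between #101 and #103: 36 + 25 − 32 = 29
  between #103 and Base: 25 + 21 − 4 = 42
Cheapest insertion is between #104 and #101, adding 23.
New total = 111 + 23 = 134.

Adding 23 min by placing #105 on the #104–#101 leg.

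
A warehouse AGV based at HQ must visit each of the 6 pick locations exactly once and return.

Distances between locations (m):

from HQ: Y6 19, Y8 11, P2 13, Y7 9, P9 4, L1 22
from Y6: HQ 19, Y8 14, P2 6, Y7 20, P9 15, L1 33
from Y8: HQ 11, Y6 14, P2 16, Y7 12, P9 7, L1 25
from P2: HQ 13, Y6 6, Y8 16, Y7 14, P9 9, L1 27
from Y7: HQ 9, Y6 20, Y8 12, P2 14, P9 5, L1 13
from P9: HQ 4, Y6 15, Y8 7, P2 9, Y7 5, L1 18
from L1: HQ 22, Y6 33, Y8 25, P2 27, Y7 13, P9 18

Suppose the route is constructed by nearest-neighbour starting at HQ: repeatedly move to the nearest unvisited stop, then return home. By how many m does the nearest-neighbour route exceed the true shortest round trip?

HQ: P9=4, Y7=9, Y8=11, P2=13, Y6=19, L1=22 ⇒ P9
P9: Y7=5, Y8=7, P2=9, Y6=15, L1=18 ⇒ Y7
Y7: Y8=12, L1=13, P2=14, Y6=20 ⇒ Y8
Y8: Y6=14, P2=16, L1=25 ⇒ Y6
Y6: P2=6, L1=33 ⇒ P2
P2: L1=27 ⇒ L1
NN route HQ → P9 → Y7 → Y8 → Y6 → P2 → L1 → HQ costs 90.
Optimal: HQ → Y8 → Y6 → P2 → Y7 → L1 → P9 → HQ costs 80 (by enumerating all 360 distinct tours).
Excess = 90 − 80 = 10.

Excess over optimum: 10 m.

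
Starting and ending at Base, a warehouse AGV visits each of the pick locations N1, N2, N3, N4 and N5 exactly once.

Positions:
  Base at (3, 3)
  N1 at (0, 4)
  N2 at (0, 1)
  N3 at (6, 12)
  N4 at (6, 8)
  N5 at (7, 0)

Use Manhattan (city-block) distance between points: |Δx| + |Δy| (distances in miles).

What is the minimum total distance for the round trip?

There are 60 distinct closed tours to check (reversals are equivalent).
Base - N1 - N2 - N3 - N4 - N5 - Base: 4+3+17+4+9+7 = 44
Base - N1 - N2 - N3 - N5 - N4 - Base: 4+3+17+13+9+8 = 54
Base - N1 - N2 - N4 - N3 - N5 - Base: 4+3+13+4+13+7 = 44
Base - N1 - N2 - N4 - N5 - N3 - Base: 4+3+13+9+13+12 = 54
Base - N1 - N2 - N5 - N3 - N4 - Base: 4+3+8+13+4+8 = 40
Base - N1 - N2 - N5 - N4 - N3 - Base: 4+3+8+9+4+12 = 40
Base - N1 - N3 - N2 - N4 - N5 - Base: 4+14+17+13+9+7 = 64
Base - N1 - N3 - N2 - N5 - N4 - Base: 4+14+17+8+9+8 = 60
Base - N1 - N3 - N4 - N2 - N5 - Base: 4+14+4+13+8+7 = 50
Base - N1 - N3 - N4 - N5 - N2 - Base: 4+14+4+9+8+5 = 44
Base - N1 - N3 - N5 - N2 - N4 - Base: 4+14+13+8+13+8 = 60
Base - N1 - N3 - N5 - N4 - N2 - Base: 4+14+13+9+13+5 = 58
Base - N1 - N4 - N2 - N3 - N5 - Base: 4+10+13+17+13+7 = 64
Base - N1 - N4 - N2 - N5 - N3 - Base: 4+10+13+8+13+12 = 60
… (46 more)
The minimum is 40.
One optimal route: Base → N1 → N2 → N5 → N3 → N4 → Base (or its reverse).

Minimum total distance: 40 miles.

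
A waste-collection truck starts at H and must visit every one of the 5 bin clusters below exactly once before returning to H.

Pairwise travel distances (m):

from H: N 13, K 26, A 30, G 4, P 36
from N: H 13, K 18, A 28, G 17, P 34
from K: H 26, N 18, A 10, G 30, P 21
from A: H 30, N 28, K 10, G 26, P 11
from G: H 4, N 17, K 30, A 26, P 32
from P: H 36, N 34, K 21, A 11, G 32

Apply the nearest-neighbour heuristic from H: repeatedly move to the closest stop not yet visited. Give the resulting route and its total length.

Nearest-neighbour total = 96 m; route H → G → N → K → A → P → H.

At H the remaining stops are G 4, N 13, K 26, A 30, P 36; go to G.
At G the remaining stops are N 17, A 26, K 30, P 32; go to N.
At N the remaining stops are K 18, A 28, P 34; go to K.
At K the remaining stops are A 10, P 21; go to A.
At A the remaining stops are P 11; go to P.
Return P→H: 36.
Total = 4 + 17 + 18 + 10 + 11 + 36 = 96.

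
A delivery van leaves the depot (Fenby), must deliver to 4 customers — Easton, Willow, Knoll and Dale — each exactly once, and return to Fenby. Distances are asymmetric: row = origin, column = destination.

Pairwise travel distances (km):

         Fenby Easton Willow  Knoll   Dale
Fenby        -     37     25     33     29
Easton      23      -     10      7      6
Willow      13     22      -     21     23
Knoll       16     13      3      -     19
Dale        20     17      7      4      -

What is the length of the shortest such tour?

Fenby-Easton-Willow-Knoll-Dale-Fenby: 37+10+21+19+20 = 107
Fenby-Easton-Willow-Dale-Knoll-Fenby: 37+10+23+4+16 = 90
Fenby-Easton-Knoll-Willow-Dale-Fenby: 37+7+3+23+20 = 90
Fenby-Easton-Knoll-Dale-Willow-Fenby: 37+7+19+7+13 = 83
Fenby-Easton-Dale-Willow-Knoll-Fenby: 37+6+7+21+16 = 87
Fenby-Easton-Dale-Knoll-Willow-Fenby: 37+6+4+3+13 = 63
Fenby-Willow-Easton-Knoll-Dale-Fenby: 25+22+7+19+20 = 93
Fenby-Willow-Easton-Dale-Knoll-Fenby: 25+22+6+4+16 = 73
Fenby-Willow-Knoll-Easton-Dale-Fenby: 25+21+13+6+20 = 85
Fenby-Willow-Knoll-Dale-Easton-Fenby: 25+21+19+17+23 = 105
Fenby-Willow-Dale-Easton-Knoll-Fenby: 25+23+17+7+16 = 88
Fenby-Willow-Dale-Knoll-Easton-Fenby: 25+23+4+13+23 = 88
Fenby-Knoll-Easton-Willow-Dale-Fenby: 33+13+10+23+20 = 99
Fenby-Knoll-Easton-Dale-Willow-Fenby: 33+13+6+7+13 = 72
… (10 more)
The minimum is 63.
One optimal route: Fenby → Easton → Dale → Knoll → Willow → Fenby.

Shortest round trip = 63 km.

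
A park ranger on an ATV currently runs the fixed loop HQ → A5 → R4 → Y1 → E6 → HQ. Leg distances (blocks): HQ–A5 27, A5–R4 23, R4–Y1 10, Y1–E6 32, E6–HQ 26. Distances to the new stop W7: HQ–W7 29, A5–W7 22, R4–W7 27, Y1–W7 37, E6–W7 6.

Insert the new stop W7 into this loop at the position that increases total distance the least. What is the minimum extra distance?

Adding 9 blocks by placing W7 on the E6–HQ leg.

Insertion cost between consecutive stops i–j is d(i,W7) + d(W7,j) − d(i,j):
  between HQ and A5: 29 + 22 − 27 = 24
  between A5 and R4: 22 + 27 − 23 = 26
  between R4 and Y1: 27 + 37 − 10 = 54
  between Y1 and E6: 37 + 6 − 32 = 11
  between E6 and HQ: 6 + 29 − 26 = 9
Cheapest insertion is between E6 and HQ, adding 9.
New total = 118 + 9 = 127.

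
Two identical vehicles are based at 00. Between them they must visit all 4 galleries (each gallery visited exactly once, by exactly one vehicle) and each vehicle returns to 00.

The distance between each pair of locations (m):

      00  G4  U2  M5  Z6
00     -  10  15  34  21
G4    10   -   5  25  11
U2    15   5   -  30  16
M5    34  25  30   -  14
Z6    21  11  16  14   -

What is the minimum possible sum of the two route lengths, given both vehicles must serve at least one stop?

Check every non-empty split of the stops between the two vehicles; for each half take its own optimal tour:
  {G4} + {U2, M5, Z6}: 20 + 79 = 99
  {U2} + {G4, M5, Z6}: 30 + 69 = 99
  {G4, U2} + {M5, Z6}: 30 + 69 = 99
  {M5} + {G4, U2, Z6}: 68 + 52 = 120
  {G4, M5} + {U2, Z6}: 69 + 52 = 121
  {U2, M5} + {G4, Z6}: 79 + 42 = 121
  … (7 splits in total)
Best: vehicle 1 00 → G4 → 00 = 20; vehicle 2 00 → U2 → Z6 → M5 → 00 = 79; combined 99.

Minimum combined distance: 99 m.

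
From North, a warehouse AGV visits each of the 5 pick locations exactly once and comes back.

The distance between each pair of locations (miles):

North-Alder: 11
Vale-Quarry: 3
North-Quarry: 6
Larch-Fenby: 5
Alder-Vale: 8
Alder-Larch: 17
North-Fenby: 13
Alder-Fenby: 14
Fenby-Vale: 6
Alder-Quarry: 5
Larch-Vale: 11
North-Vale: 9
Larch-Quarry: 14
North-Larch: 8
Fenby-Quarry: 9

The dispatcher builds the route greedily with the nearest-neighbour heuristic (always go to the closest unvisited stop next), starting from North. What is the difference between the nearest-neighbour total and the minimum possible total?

Excess over optimum: 10 miles.

North: Quarry=6, Larch=8, Vale=9, Alder=11, Fenby=13 ⇒ Quarry
Quarry: Vale=3, Alder=5, Fenby=9, Larch=14 ⇒ Vale
Vale: Fenby=6, Alder=8, Larch=11 ⇒ Fenby
Fenby: Larch=5, Alder=14 ⇒ Larch
Larch: Alder=17 ⇒ Alder
NN route North → Quarry → Vale → Fenby → Larch → Alder → North costs 48.
Optimal: North → Alder → Quarry → Vale → Fenby → Larch → North costs 38 (by enumerating all 60 distinct tours).
Excess = 48 − 38 = 10.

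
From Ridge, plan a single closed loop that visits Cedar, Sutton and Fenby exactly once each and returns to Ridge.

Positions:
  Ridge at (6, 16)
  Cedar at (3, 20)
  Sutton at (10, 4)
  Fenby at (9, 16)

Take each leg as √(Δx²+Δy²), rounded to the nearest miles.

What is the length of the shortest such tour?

There are 3 distinct closed tours to check (reversals are equivalent).
Ridge - Cedar - Sutton - Fenby - Ridge: 5+17+12+3 = 37
Ridge - Cedar - Fenby - Sutton - Ridge: 5+7+12+13 = 37
Ridge - Sutton - Cedar - Fenby - Ridge: 13+17+7+3 = 40
The minimum is 37.
One optimal route: Ridge → Cedar → Sutton → Fenby → Ridge (or its reverse).

Shortest round trip = 37 miles.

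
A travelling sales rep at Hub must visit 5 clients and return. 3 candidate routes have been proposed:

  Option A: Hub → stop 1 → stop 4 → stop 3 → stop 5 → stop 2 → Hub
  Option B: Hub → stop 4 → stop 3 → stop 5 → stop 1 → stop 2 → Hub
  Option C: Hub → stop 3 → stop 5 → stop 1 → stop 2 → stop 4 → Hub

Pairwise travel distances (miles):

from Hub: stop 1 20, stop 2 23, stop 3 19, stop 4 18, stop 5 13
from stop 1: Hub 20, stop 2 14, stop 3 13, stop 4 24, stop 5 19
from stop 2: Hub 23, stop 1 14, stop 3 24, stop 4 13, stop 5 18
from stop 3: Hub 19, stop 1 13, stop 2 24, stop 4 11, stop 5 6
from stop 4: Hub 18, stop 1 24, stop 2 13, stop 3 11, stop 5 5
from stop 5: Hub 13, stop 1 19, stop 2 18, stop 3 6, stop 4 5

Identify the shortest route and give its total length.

Shortest is Option C, total 89 miles.

Option A: 20 + 24 + 11 + 6 + 18 + 23 = 102
Option B: 18 + 11 + 6 + 19 + 14 + 23 = 91
Option C: 19 + 6 + 19 + 14 + 13 + 18 = 89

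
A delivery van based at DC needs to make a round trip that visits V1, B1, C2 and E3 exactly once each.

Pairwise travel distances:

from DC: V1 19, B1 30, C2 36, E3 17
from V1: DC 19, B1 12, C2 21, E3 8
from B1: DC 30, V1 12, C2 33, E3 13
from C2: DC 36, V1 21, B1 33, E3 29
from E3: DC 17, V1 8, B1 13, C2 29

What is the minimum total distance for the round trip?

There are 12 distinct closed tours to check (reversals are equivalent).
DC → V1 → B1 → C2 → E3 → DC: 19+12+33+29+17 = 110
DC → V1 → B1 → E3 → C2 → DC: 19+12+13+29+36 = 109
DC → V1 → C2 → B1 → E3 → DC: 19+21+33+13+17 = 103
DC → V1 → C2 → E3 → B1 → DC: 19+21+29+13+30 = 112
DC → V1 → E3 → B1 → C2 → DC: 19+8+13+33+36 = 109
DC → V1 → E3 → C2 → B1 → DC: 19+8+29+33+30 = 119
DC → B1 → V1 → C2 → E3 → DC: 30+12+21+29+17 = 109
DC → B1 → V1 → E3 → C2 → DC: 30+12+8+29+36 = 115
DC → B1 → C2 → V1 → E3 → DC: 30+33+21+8+17 = 109
DC → B1 → E3 → V1 → C2 → DC: 30+13+8+21+36 = 108
DC → C2 → V1 → B1 → E3 → DC: 36+21+12+13+17 = 99
DC → C2 → B1 → V1 → E3 → DC: 36+33+12+8+17 = 106
The minimum is 99.
One optimal route: DC → C2 → V1 → B1 → E3 → DC (or its reverse).

Minimum total distance: 99.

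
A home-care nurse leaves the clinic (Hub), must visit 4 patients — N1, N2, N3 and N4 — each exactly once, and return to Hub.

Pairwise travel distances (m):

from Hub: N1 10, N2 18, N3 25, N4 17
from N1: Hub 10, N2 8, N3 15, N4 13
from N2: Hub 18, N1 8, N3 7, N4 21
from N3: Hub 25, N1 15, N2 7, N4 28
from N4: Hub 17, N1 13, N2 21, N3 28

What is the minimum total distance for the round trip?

Shortest round trip = 70 m.

Hub - N1 - N2 - N3 - N4 - Hub: 10+8+7+28+17 = 70
Hub - N1 - N2 - N4 - N3 - Hub: 10+8+21+28+25 = 92
Hub - N1 - N3 - N2 - N4 - Hub: 10+15+7+21+17 = 70
Hub - N1 - N3 - N4 - N2 - Hub: 10+15+28+21+18 = 92
Hub - N1 - N4 - N2 - N3 - Hub: 10+13+21+7+25 = 76
Hub - N1 - N4 - N3 - N2 - Hub: 10+13+28+7+18 = 76
Hub - N2 - N1 - N3 - N4 - Hub: 18+8+15+28+17 = 86
Hub - N2 - N1 - N4 - N3 - Hub: 18+8+13+28+25 = 92
Hub - N2 - N3 - N1 - N4 - Hub: 18+7+15+13+17 = 70
Hub - N2 - N4 - N1 - N3 - Hub: 18+21+13+15+25 = 92
Hub - N3 - N1 - N2 - N4 - Hub: 25+15+8+21+17 = 86
Hub - N3 - N2 - N1 - N4 - Hub: 25+7+8+13+17 = 70
The minimum is 70.
One optimal route: Hub → N1 → N2 → N3 → N4 → Hub (or its reverse).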